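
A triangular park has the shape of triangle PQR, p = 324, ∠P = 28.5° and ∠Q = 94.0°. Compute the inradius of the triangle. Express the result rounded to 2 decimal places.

The third angle is ∠R = 180° − ∠P − ∠Q = 57.50°.
Law of sines: q = p·sin Q/sin P ≈ 677.37.
Law of sines: r = p·sin R/sin P ≈ 572.68.
Area = ½·p·q·sin R ≈ 92548.
Semiperimeter s = (324+677.37+572.68)/2 = 787.02.
Inradius = area/s = 92548/787.02 ≈ 117.59.

117.59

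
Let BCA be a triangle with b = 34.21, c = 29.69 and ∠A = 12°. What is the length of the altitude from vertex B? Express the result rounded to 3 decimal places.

By the law of cosines, a² = b² + c² − 2·b·c·cos A = 64.821, so a ≈ 8.0512.
Area = ½·b·c·sin A ≈ 105.59.
The altitude from B has length 2·area/b ≈ 6.1729.

6.173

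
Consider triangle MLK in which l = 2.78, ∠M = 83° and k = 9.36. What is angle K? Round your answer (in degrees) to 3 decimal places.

By the law of cosines, m² = l² + k² − 2·l·k·cos M = 88.996, so m ≈ 9.4338.
Law of cosines again: cos K = (m² + l² − k²)/(2·m·l) ≈ 0.17377, so ∠K ≈ 79.99°.

79.993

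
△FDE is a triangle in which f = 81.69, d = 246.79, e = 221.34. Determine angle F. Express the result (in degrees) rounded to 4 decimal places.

By the law of cosines, cos F = (d² + e² − f²) / (2·d·e) ≈ 0.94485, so ∠F ≈ 19.12°.

19.1181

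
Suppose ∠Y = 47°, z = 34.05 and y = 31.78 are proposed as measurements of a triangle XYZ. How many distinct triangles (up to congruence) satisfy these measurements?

2

z·sin Y = 34.05·sin(47°) ≈ 24.9.
Since z sin Y < y < z (24.9 < 31.78 < 34.05), two triangles exist.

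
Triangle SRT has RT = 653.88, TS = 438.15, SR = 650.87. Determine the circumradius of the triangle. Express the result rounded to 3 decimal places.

By the law of cosines, cos S = (TS² + SR² − RT²) / (2·TS·SR) ≈ 0.32970, so ∠S ≈ 70.75°.
Circumradius = RT/(2 sin S) ≈ 346.3.

346.304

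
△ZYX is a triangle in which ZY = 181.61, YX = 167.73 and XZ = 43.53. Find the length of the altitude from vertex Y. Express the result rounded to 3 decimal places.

Semiperimeter s = (167.73 + 43.53 + 181.61)/2 = 196.44.
Heron's formula: area = √(196.44·28.705·152.91·14.825) ≈ 3575.2.
The altitude from Y has length 2·area/XZ ≈ 164.26.

164.262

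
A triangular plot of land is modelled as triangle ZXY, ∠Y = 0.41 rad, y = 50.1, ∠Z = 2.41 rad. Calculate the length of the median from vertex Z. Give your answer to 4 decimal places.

16.7795

The third angle is ∠X = π − ∠Y − ∠Z = 0.322 rad.
Law of sines: z = y·sin Z/sin Y ≈ 83.966.
Law of sines: x = y·sin X/sin Y ≈ 39.727.
Median from Z: ½√(2·x² + 2·y² − z²) ≈ 16.779.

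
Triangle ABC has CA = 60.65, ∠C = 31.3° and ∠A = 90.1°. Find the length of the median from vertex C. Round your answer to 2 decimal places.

63.43

The third angle is ∠B = 180° − ∠C − ∠A = 58.60°.
Law of sines: BC = CA·sin A/sin B ≈ 71.056.
Law of sines: AB = CA·sin C/sin B ≈ 36.915.
Median from C: ½√(2·BC² + 2·CA² − AB²) ≈ 63.427.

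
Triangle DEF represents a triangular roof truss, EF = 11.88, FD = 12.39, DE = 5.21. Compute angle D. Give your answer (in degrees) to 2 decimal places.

72.17

By the law of cosines, cos D = (FD² + DE² − EF²) / (2·FD·DE) ≈ 0.30612, so ∠D ≈ 72.17°.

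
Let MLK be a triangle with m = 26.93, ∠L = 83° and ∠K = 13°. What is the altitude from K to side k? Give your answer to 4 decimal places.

h_K ≈ 26.7293

The third angle is ∠M = 180° − ∠L − ∠K = 84.00°.
Law of sines: l = m·sin L/sin M ≈ 26.877.
Law of sines: k = m·sin K/sin M ≈ 6.0913.
Area = ½·m·l·sin K ≈ 81.408.
The altitude from K has length 2·area/k ≈ 26.729.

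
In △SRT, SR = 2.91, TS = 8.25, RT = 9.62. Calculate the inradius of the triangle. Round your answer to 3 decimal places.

1.089

Semiperimeter s = (9.62 + 8.25 + 2.91)/2 = 10.39.
Heron's formula: area = √(10.39·0.77·2.14·7.48) ≈ 11.316.
Inradius = area/s = 11.316/10.39 ≈ 1.0892.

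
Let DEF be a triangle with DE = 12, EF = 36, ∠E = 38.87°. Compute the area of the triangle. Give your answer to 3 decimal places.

Area = ½·DE·EF·sin E ≈ 135.55.

area ≈ 135.552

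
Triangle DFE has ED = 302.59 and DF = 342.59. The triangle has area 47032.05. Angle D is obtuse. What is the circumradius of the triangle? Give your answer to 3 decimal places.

From area = ½·ED·DF·sin D, we get sin D = 2·area/(ED·DF) ≈ 0.90739.
Taking the obtuse solution, ∠D ≈ 114.85°.
Law of cosines then gives FE ≈ 544.12.
Circumradius = FE/(2 sin D) ≈ 299.83.

R ≈ 299.826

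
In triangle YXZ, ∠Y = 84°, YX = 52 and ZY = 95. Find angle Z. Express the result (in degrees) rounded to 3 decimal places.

By the law of cosines, XZ² = ZY² + YX² − 2·ZY·YX·cos Y = 10696, so XZ ≈ 103.42.
Law of cosines again: cos Z = (XZ² + ZY² − YX²)/(2·XZ·ZY) ≈ 0.86600, so ∠Z ≈ 30.00°.

30.002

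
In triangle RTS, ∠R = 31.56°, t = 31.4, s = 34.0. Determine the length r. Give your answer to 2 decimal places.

17.96

By the law of cosines, r² = t² + s² − 2·t·s·cos R = 322.57, so r ≈ 17.96.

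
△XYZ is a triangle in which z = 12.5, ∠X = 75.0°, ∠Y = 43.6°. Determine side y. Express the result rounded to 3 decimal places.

The third angle is ∠Z = 180° − ∠X − ∠Y = 61.40°.
Law of sines: y = z·sin Y/sin Z ≈ 9.8182.

9.818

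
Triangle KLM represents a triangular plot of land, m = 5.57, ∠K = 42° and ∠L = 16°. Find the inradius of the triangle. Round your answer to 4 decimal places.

r ≈ 0.5730

The third angle is ∠M = 180° − ∠K − ∠L = 122.00°.
Law of sines: k = m·sin K/sin M ≈ 4.3949.
Law of sines: l = m·sin L/sin M ≈ 1.8104.
Area = ½·m·k·sin L ≈ 3.3737.
Semiperimeter s = (4.3949+1.8104+5.57)/2 = 5.8876.
Inradius = area/s = 3.3737/5.8876 ≈ 0.57302.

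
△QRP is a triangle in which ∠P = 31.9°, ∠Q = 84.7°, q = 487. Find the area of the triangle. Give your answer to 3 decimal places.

The third angle is ∠R = 180° − ∠P − ∠Q = 63.40°.
Law of sines: r = q·sin R/sin Q ≈ 437.32.
Law of sines: p = q·sin P/sin Q ≈ 258.45.
Area = ½·q·r·sin P ≈ 56272.

area ≈ 56272.395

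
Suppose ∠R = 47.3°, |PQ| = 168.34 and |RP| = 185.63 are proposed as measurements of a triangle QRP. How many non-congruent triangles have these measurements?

2

|RP|·sin R = 185.63·sin(47.3°) ≈ 136.4.
Since |RP| sin R < |PQ| < |RP| (136.4 < 168.34 < 185.63), two triangles exist.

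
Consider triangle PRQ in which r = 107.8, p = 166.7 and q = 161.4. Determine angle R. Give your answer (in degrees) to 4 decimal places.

By the law of cosines, cos R = (q² + p² − r²) / (2·q·p) ≈ 0.78456, so ∠R ≈ 38.32°.

∠R ≈ 38.3196°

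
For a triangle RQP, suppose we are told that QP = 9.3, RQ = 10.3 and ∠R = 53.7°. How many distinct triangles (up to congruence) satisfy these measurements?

RQ·sin R = 10.3·sin(53.7°) ≈ 8.301.
Since RQ sin R < QP < RQ (8.301 < 9.3 < 10.3), two triangles exist.

2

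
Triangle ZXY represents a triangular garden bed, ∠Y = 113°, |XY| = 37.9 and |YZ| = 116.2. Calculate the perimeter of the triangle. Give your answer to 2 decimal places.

By the law of cosines, |ZX|² = |XY|² + |YZ|² − 2·|XY|·|YZ|·cos Y = 18380, so |ZX| ≈ 135.57.
Semiperimeter s = (37.9+116.2+135.57)/2 = 144.84.
Perimeter = 37.9 + 116.2 + 135.57 = 289.67.

perimeter ≈ 289.67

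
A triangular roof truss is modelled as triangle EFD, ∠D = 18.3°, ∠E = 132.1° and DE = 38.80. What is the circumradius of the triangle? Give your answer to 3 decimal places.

39.276

The third angle is ∠F = 180° − ∠D − ∠E = 29.60°.
Law of sines: FD = DE·sin E/sin F ≈ 58.284.
Law of sines: EF = DE·sin D/sin F ≈ 24.665.
Circumradius = DE/(2 sin F) ≈ 39.276.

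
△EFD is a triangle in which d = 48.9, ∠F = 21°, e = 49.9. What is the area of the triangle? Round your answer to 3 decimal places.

area ≈ 437.229

Area = ½·d·e·sin F ≈ 437.23.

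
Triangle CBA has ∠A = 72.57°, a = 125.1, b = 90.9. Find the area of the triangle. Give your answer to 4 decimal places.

5090.2572

Law of sines: sin B = b·sin A/a ≈ 0.69326.
Since a ≥ b, only the acute value applies: ∠B ≈ 43.89°.
Then ∠C = 180° − ∠A − ∠B ≈ 63.54°.
Law of sines gives c = a·sin C/sin A ≈ 117.39.
Area = ½·a·b·sin C ≈ 5090.3.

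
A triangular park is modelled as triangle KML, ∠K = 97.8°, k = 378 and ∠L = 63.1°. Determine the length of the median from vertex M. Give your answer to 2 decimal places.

m_M ≈ 354.16

The third angle is ∠M = 180° − ∠L − ∠K = 19.10°.
Law of sines: m = k·sin M/sin K ≈ 124.84.
Law of sines: l = k·sin L/sin K ≈ 340.25.
Median from M: ½√(2·l² + 2·k² − m²) ≈ 354.16.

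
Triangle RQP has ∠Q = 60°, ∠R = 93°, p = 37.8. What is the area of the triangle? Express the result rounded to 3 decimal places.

1360.949

The third angle is ∠P = 180° − ∠R − ∠Q = 27.00°.
Law of sines: r = p·sin R/sin P ≈ 83.148.
Law of sines: q = p·sin Q/sin P ≈ 72.107.
Area = ½·p·r·sin Q ≈ 1360.9.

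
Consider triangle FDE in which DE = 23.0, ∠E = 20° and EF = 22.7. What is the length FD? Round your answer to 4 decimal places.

By the law of cosines, FD² = DE² + EF² − 2·DE·EF·cos E = 63.063, so FD ≈ 7.9412.

7.9412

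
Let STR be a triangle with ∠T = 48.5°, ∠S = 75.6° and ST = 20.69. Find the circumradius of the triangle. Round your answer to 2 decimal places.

The third angle is ∠R = 180° − ∠S − ∠T = 55.90°.
Law of sines: TR = ST·sin S/sin R ≈ 24.201.
Law of sines: RS = ST·sin T/sin R ≈ 18.713.
Circumradius = ST/(2 sin R) ≈ 12.493.

12.49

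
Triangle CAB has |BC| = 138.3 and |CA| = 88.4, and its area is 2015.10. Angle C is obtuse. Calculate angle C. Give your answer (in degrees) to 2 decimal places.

From area = ½·|BC|·|CA|·sin C, we get sin C = 2·area/(|BC|·|CA|) ≈ 0.32965.
Taking the obtuse solution, ∠C ≈ 160.75°.

∠C ≈ 160.75°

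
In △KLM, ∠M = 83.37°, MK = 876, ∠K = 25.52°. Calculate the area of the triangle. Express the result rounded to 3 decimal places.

area ≈ 173544.105

The third angle is ∠L = 180° − ∠M − ∠K = 71.11°.
Law of sines: LM = MK·sin K/sin L ≈ 398.89.
Law of sines: KL = MK·sin M/sin L ≈ 919.67.
Area = ½·MK·LM·sin M ≈ 1.7354e+05.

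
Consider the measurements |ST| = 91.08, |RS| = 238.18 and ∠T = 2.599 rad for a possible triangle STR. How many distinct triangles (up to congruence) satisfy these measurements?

|ST|·sin T = 91.08·sin(2.599 rad) ≈ 47.03.
Since ∠T is not acute, a triangle exists only if |RS| > |ST|; here |RS| > |ST|, so there is exactly one triangle.

1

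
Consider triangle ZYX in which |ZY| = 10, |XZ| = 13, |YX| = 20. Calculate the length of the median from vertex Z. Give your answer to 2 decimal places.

Median from Z: ½√(2·|XZ|² + 2·|ZY|² − |YX|²) ≈ 5.8737.

5.87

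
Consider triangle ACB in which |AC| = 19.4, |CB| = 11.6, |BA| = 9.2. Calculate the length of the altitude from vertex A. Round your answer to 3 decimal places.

6.225

Semiperimeter s = (11.6 + 9.2 + 19.4)/2 = 20.1.
Heron's formula: area = √(20.1·8.5·10.9·0.7) ≈ 36.105.
The altitude from A has length 2·area/|CB| ≈ 6.225.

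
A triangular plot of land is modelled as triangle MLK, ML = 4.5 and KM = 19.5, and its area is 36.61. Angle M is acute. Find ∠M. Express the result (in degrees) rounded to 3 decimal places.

From area = ½·KM·ML·sin M, we get sin M = 2·area/(KM·ML) ≈ 0.83442.
Taking the acute solution, ∠M ≈ 56.56°.

56.555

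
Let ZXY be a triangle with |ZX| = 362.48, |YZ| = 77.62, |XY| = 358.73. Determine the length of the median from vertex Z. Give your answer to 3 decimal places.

Median from Z: ½√(2·|YZ|² + 2·|ZX|² − |XY|²) ≈ 191.15.

191.145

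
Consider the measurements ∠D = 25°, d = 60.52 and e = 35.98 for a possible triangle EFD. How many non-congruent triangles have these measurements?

1

e·sin D = 35.98·sin(25°) ≈ 15.21.
Since d ≥ e, exactly one triangle exists.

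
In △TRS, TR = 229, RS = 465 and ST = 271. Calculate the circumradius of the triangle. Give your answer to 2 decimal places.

By the law of cosines, cos T = (ST² + TR² − RS²) / (2·ST·TR) ≈ -0.72788, so ∠T ≈ 136.71°.
Circumradius = RS/(2 sin T) ≈ 339.07.

339.07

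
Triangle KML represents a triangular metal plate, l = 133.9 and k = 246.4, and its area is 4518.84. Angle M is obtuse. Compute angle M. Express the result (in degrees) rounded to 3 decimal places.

From area = ½·l·k·sin M, we get sin M = 2·area/(l·k) ≈ 0.27393.
Taking the obtuse solution, ∠M ≈ 164.10°.

∠M ≈ 164.102°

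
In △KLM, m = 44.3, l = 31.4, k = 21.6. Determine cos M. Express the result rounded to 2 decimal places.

By the law of cosines, cos M = (k² + l² − m²) / (2·k·l) ≈ -0.37595, so ∠M ≈ 112.08°.

cos M ≈ -0.38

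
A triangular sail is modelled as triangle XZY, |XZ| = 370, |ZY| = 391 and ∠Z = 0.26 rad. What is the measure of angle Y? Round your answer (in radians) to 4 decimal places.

By the law of cosines, |YX|² = |XZ|² + |ZY|² − 2·|XZ|·|ZY|·cos Z = 10166, so |YX| ≈ 100.83.
Law of cosines again: cos Y = (|ZY|² + |YX|² − |XZ|²)/(2·|ZY|·|YX|) ≈ 0.33162, so ∠Y ≈ 1.233 rad.

∠Y ≈ 1.2328 rad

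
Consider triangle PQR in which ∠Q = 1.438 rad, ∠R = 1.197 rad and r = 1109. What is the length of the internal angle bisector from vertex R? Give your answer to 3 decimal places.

t_R ≈ 641.194

The third angle is ∠P = π − ∠Q − ∠R = 0.507 rad.
Law of sines: p = r·sin P/sin R ≈ 578.
Law of sines: q = r·sin Q/sin R ≈ 1180.8.
The bisector from R has length 2·p·q·cos(∠R/2)/(p+q) ≈ 641.19.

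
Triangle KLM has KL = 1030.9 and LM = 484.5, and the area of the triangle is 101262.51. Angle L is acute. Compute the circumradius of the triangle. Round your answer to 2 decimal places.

From area = ½·KL·LM·sin L, we get sin L = 2·area/(KL·LM) ≈ 0.40548.
Taking the acute solution, ∠L ≈ 23.92°.
Law of cosines then gives MK ≈ 619.97.
Circumradius = MK/(2 sin L) ≈ 764.49.

R ≈ 764.49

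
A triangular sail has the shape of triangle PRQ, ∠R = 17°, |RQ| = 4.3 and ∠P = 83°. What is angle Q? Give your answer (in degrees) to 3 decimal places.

80.000

The third angle is ∠Q = 180° − ∠P − ∠R = 80.00°.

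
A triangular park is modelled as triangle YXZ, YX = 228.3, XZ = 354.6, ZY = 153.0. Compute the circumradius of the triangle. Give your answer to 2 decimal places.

By the law of cosines, cos Y = (ZY² + YX² − XZ²) / (2·ZY·YX) ≈ -0.71874, so ∠Y ≈ 135.95°.
Circumradius = XZ/(2 sin Y) ≈ 255.01.

255.01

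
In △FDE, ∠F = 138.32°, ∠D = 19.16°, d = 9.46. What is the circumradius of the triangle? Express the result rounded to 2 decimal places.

14.41

The third angle is ∠E = 180° − ∠F − ∠D = 22.52°.
Law of sines: f = d·sin F/sin D ≈ 19.167.
Law of sines: e = d·sin E/sin D ≈ 11.039.
Circumradius = d/(2 sin D) ≈ 14.412.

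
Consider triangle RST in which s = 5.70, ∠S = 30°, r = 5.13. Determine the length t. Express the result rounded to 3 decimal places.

Law of sines: sin R = r·sin S/s ≈ 0.45000.
Since s ≥ r, only the acute value applies: ∠R ≈ 26.74°.
Then ∠T = 180° − ∠S − ∠R ≈ 123.26°.
Law of sines gives t = s·sin T/sin S ≈ 9.533.

9.533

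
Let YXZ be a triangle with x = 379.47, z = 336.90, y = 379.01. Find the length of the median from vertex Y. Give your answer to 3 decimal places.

Median from Y: ½√(2·x² + 2·z² − y²) ≈ 304.69.

m_Y ≈ 304.692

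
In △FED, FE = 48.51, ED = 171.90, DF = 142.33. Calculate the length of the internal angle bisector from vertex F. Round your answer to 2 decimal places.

36.09

By the law of cosines, cos F = (DF² + FE² − ED²) / (2·DF·FE) ≈ -0.50247, so ∠F ≈ 120.16°.
The bisector from F has length 2·DF·FE·cos(∠F/2)/(DF+FE) ≈ 36.09.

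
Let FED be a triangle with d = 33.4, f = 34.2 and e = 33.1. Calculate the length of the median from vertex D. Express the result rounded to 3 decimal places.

Median from D: ½√(2·f² + 2·e² − d²) ≈ 29.219.

m_D ≈ 29.219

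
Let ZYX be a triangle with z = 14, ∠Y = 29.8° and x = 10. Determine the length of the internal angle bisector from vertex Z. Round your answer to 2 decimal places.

5.00

By the law of cosines, y² = x² + z² − 2·x·z·cos Y = 53.026, so y ≈ 7.2819.
Law of cosines again: cos Z = (y² + x² − z²)/(2·y·x) ≈ -0.29508, so ∠Z ≈ 107.16°.
The bisector from Z has length 2·y·x·cos(∠Z/2)/(y+x) ≈ 5.0031.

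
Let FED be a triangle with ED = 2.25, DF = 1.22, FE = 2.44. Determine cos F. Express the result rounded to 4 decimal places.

By the law of cosines, cos F = (DF² + FE² − ED²) / (2·DF·FE) ≈ 0.39967, so ∠F ≈ 66.44°.

cos F ≈ 0.3997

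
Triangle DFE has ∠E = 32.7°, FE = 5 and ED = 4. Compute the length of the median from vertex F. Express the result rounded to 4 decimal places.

By the law of cosines, DF² = FE² + ED² − 2·FE·ED·cos E = 7.3396, so DF ≈ 2.7092.
Median from F: ½√(2·DF² + 2·FE² − ED²) ≈ 3.4885.

3.4885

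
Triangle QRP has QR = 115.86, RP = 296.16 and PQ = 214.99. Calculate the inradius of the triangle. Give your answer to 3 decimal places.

Semiperimeter s = (296.16 + 214.99 + 115.86)/2 = 313.5.
Heron's formula: area = √(313.5·17.345·98.515·197.64) ≈ 10290.
Inradius = area/s = 10290/313.5 ≈ 32.822.

32.822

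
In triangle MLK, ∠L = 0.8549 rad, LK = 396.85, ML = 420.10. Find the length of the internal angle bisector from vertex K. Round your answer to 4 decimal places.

t_K ≈ 301.3482

By the law of cosines, KM² = ML² + LK² − 2·ML·LK·cos L = 1.1514e+05, so KM ≈ 339.33.
Law of cosines again: cos K = (LK² + KM² − ML²)/(2·LK·KM) ≈ 0.35700, so ∠K ≈ 1.2057 rad.
The bisector from K has length 2·LK·KM·cos(∠K/2)/(LK+KM) ≈ 301.35.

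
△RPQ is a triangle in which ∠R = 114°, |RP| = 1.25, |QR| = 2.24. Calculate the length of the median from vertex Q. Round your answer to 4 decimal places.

By the law of cosines, |PQ|² = |QR|² + |RP|² − 2·|QR|·|RP|·cos R = 8.8578, so |PQ| ≈ 2.9762.
Median from Q: ½√(2·|PQ|² + 2·|QR|² − |RP|²) ≈ 2.5587.

2.5587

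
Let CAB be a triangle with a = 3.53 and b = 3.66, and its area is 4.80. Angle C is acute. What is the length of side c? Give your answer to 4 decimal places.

From area = ½·a·b·sin C, we get sin C = 2·area/(a·b) ≈ 0.74305.
Taking the acute solution, ∠C ≈ 47.99°.
Law of cosines then gives c ≈ 2.9264.

2.9264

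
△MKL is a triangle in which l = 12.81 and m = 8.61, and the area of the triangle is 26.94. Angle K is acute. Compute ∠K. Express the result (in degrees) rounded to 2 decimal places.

From area = ½·l·m·sin K, we get sin K = 2·area/(l·m) ≈ 0.48851.
Taking the acute solution, ∠K ≈ 29.24°.

∠K ≈ 29.24°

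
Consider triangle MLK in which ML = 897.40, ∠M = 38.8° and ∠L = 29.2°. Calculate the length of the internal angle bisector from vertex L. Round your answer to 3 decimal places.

t_L ≈ 700.426

The third angle is ∠K = 180° − ∠M − ∠L = 112.00°.
Law of sines: LK = ML·sin M/sin K ≈ 606.48.
Law of sines: KM = ML·sin L/sin K ≈ 472.19.
The bisector from L has length 2·ML·LK·cos(∠L/2)/(ML+LK) ≈ 700.43.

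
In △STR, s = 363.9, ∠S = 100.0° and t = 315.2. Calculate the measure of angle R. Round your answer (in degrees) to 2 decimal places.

21.46

Law of sines: sin T = t·sin S/s ≈ 0.85301.
Since s ≥ t, only the acute value applies: ∠T ≈ 58.54°.
Then ∠R = 180° − ∠S − ∠T ≈ 21.46°.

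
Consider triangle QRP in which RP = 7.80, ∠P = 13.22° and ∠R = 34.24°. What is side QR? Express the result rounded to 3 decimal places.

2.421

The third angle is ∠Q = 180° − ∠R − ∠P = 132.54°.
Law of sines: QR = RP·sin P/sin Q ≈ 2.421.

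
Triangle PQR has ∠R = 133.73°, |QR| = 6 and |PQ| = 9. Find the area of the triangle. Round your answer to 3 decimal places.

Law of sines: sin P = |QR|·sin R/|PQ| ≈ 0.48174.
Since |PQ| ≥ |QR|, only the acute value applies: ∠P ≈ 28.80°.
Then ∠Q = 180° − ∠R − ∠P ≈ 17.47°.
Law of sines gives |RP| = |PQ|·sin Q/sin R ≈ 3.7393.
Area = ½·|PQ|·|QR|·sin Q ≈ 8.1061.

area ≈ 8.106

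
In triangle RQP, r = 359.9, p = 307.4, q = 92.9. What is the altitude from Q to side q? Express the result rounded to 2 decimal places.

h_Q ≈ 272.58

Semiperimeter s = (359.9 + 92.9 + 307.4)/2 = 380.1.
Heron's formula: area = √(380.1·20.2·287.2·72.7) ≈ 12661.
The altitude from Q has length 2·area/q ≈ 272.58.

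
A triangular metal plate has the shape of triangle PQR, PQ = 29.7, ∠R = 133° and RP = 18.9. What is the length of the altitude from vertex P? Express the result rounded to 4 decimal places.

Law of sines: sin Q = RP·sin R/PQ ≈ 0.46541.
Since PQ ≥ RP, only the acute value applies: ∠Q ≈ 27.74°.
Then ∠P = 180° − ∠R − ∠Q ≈ 19.26°.
Law of sines gives QR = PQ·sin P/sin R ≈ 13.398.
Area = ½·PQ·RP·sin P ≈ 92.595.
The altitude from P has length 2·area/QR ≈ 13.823.

h_P ≈ 13.8226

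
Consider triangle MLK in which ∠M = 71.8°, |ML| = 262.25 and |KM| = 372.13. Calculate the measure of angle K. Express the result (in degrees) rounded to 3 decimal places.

40.643

By the law of cosines, |LK|² = |KM|² + |ML|² − 2·|KM|·|ML|·cos M = 1.4629e+05, so |LK| ≈ 382.48.
Law of cosines again: cos K = (|LK|² + |KM|² − |ML|²)/(2·|LK|·|KM|) ≈ 0.75878, so ∠K ≈ 40.64°.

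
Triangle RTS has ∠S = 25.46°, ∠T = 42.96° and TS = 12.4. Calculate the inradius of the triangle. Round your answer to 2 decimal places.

The third angle is ∠R = 180° − ∠T − ∠S = 111.58°.
Law of sines: SR = TS·sin T/sin R ≈ 9.0874.
Law of sines: RT = TS·sin S/sin R ≈ 5.7323.
Area = ½·TS·SR·sin S ≈ 24.22.
Semiperimeter s = (12.4+9.0874+5.7323)/2 = 13.61.
Inradius = area/s = 24.22/13.61 ≈ 1.7796.

r ≈ 1.78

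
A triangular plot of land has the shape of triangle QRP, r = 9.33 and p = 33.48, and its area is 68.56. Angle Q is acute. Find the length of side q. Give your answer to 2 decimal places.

From area = ½·r·p·sin Q, we get sin Q = 2·area/(r·p) ≈ 0.43897.
Taking the acute solution, ∠Q ≈ 0.4545 rad.
Law of cosines then gives q ≈ 25.429.

25.43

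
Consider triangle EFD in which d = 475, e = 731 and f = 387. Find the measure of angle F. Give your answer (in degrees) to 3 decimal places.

By the law of cosines, cos F = (d² + e² − f²) / (2·d·e) ≈ 0.87871, so ∠F ≈ 28.51°.

28.513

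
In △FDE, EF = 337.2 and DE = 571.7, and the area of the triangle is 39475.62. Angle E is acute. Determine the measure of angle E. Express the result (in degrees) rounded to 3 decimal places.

From area = ½·DE·EF·sin E, we get sin E = 2·area/(DE·EF) ≈ 0.40955.
Taking the acute solution, ∠E ≈ 24.18°.

∠E ≈ 24.176°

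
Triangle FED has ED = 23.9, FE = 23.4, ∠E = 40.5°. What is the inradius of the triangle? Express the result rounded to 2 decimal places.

5.70

By the law of cosines, DF² = FE² + ED² − 2·FE·ED·cos E = 268.24, so DF ≈ 16.378.
Area = ½·FE·ED·sin E ≈ 181.61.
Semiperimeter s = (23.9+16.378+23.4)/2 = 31.839.
Inradius = area/s = 181.61/31.839 ≈ 5.7039.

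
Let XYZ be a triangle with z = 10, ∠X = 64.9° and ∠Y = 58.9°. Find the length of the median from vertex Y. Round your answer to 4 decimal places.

The third angle is ∠Z = 180° − ∠X − ∠Y = 56.20°.
Law of sines: x = z·sin X/sin Z ≈ 10.898.
Law of sines: y = z·sin Y/sin Z ≈ 10.304.
Median from Y: ½√(2·z² + 2·x² − y²) ≈ 9.1013.

m_Y ≈ 9.1013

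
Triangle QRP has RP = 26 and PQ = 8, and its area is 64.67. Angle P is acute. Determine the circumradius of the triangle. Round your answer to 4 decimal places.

16.3648

From area = ½·RP·PQ·sin P, we get sin P = 2·area/(RP·PQ) ≈ 0.62183.
Taking the acute solution, ∠P ≈ 38.45°.
Law of cosines then gives QR ≈ 20.352.
Circumradius = QR/(2 sin P) ≈ 16.365.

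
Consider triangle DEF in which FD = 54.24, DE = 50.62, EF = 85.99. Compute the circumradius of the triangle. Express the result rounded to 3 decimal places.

R ≈ 45.793

By the law of cosines, cos D = (FD² + DE² − EF²) / (2·FD·DE) ≈ -0.34417, so ∠D ≈ 110.13°.
Circumradius = EF/(2 sin D) ≈ 45.793.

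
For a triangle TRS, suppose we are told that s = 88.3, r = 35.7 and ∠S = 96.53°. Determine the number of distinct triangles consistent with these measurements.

r·sin S = 35.7·sin(96.53°) ≈ 35.47.
Since ∠S is not acute, a triangle exists only if s > r; here s > r, so there is exactly one triangle.

1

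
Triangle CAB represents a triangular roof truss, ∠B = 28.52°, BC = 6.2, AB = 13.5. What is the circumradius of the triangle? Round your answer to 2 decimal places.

R ≈ 8.98

By the law of cosines, CA² = AB² + BC² − 2·AB·BC·cos B = 73.604, so CA ≈ 8.5793.
Area = ½·AB·BC·sin B ≈ 19.982.
Circumradius = CA/(2 sin B) ≈ 8.9842.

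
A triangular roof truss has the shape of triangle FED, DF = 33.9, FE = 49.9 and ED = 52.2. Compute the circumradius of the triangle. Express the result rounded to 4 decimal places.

By the law of cosines, cos F = (DF² + FE² − ED²) / (2·DF·FE) ≈ 0.27027, so ∠F ≈ 1.2971 rad.
Circumradius = ED/(2 sin F) ≈ 27.109.

R ≈ 27.1089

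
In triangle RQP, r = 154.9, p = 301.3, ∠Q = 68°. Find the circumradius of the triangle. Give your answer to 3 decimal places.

152.346

By the law of cosines, q² = p² + r² − 2·p·r·cos Q = 79809, so q ≈ 282.5.
Area = ½·p·r·sin Q ≈ 21636.
Circumradius = q/(2 sin Q) ≈ 152.35.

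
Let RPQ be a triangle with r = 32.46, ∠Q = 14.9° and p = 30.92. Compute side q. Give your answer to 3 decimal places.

By the law of cosines, q² = r² + p² − 2·r·p·cos Q = 69.866, so q ≈ 8.3586.

8.359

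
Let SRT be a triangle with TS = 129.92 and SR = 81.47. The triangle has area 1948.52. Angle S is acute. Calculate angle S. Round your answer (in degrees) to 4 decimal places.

From area = ½·TS·SR·sin S, we get sin S = 2·area/(TS·SR) ≈ 0.36818.
Taking the acute solution, ∠S ≈ 21.60°.

∠S ≈ 21.6035°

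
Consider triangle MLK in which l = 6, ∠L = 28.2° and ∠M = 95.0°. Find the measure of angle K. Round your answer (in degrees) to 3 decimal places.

∠K ≈ 56.800°

The third angle is ∠K = 180° − ∠M − ∠L = 56.80°.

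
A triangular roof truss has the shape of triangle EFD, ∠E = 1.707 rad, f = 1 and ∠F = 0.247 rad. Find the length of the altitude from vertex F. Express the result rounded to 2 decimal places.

The third angle is ∠D = π − ∠E − ∠F = 1.188 rad.
Law of sines: e = f·sin E/sin F ≈ 4.0522.
Law of sines: d = f·sin D/sin F ≈ 3.7934.
Area = ½·f·e·sin D ≈ 1.8791.
The altitude from F has length 2·area/f ≈ 3.7583.

3.76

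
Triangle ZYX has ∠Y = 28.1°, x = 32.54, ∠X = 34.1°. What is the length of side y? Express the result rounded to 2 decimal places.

The third angle is ∠Z = 180° − ∠Y − ∠X = 117.80°.
Law of sines: y = x·sin Y/sin X ≈ 27.338.

27.34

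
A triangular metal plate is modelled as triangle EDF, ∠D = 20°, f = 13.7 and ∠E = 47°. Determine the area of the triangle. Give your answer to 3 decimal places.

The third angle is ∠F = 180° − ∠E − ∠D = 113.00°.
Law of sines: e = f·sin E/sin F ≈ 10.885.
Law of sines: d = f·sin D/sin F ≈ 5.0903.
Area = ½·f·e·sin D ≈ 25.501.

area ≈ 25.501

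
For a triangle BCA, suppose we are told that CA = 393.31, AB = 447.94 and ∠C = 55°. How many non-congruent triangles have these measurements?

1

CA·sin C = 393.31·sin(55°) ≈ 322.2.
Since AB ≥ CA, exactly one triangle exists.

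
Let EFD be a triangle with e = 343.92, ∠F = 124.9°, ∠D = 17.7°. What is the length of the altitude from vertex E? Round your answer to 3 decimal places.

The third angle is ∠E = 180° − ∠F − ∠D = 37.40°.
Law of sines: f = e·sin F/sin E ≈ 464.4.
Law of sines: d = e·sin D/sin E ≈ 172.16.
Area = ½·e·f·sin D ≈ 24280.
The altitude from E has length 2·area/e ≈ 141.19.

141.194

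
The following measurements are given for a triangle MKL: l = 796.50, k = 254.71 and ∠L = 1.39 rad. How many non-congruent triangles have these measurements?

1

k·sin L = 254.71·sin(1.39 rad) ≈ 250.6.
Since l ≥ k, exactly one triangle exists.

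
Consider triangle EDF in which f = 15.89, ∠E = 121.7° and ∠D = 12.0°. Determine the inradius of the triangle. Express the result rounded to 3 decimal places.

The third angle is ∠F = 180° − ∠E − ∠D = 46.30°.
Law of sines: e = f·sin E/sin F ≈ 18.7.
Law of sines: d = f·sin D/sin F ≈ 4.5697.
Area = ½·f·e·sin D ≈ 30.89.
Semiperimeter s = (18.7+4.5697+15.89)/2 = 19.58.
Inradius = area/s = 30.89/19.58 ≈ 1.5776.

1.578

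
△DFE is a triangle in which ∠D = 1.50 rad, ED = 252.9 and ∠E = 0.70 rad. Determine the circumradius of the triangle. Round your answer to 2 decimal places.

R ≈ 156.40

The third angle is ∠F = π − ∠E − ∠D = 0.942 rad.
Law of sines: FE = ED·sin D/sin F ≈ 312.02.
Law of sines: DF = ED·sin E/sin F ≈ 201.51.
Circumradius = ED/(2 sin F) ≈ 156.4.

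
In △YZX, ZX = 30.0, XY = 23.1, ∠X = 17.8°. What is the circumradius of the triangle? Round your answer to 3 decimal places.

R ≈ 17.460

By the law of cosines, YZ² = ZX² + XY² − 2·ZX·XY·cos X = 113.96, so YZ ≈ 10.675.
Area = ½·ZX·XY·sin X ≈ 105.92.
Circumradius = YZ/(2 sin X) ≈ 17.46.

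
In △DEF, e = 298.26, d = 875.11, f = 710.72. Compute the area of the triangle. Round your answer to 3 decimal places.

Semiperimeter s = (875.11 + 298.26 + 710.72)/2 = 942.04.
Heron's formula: area = √(942.04·66.935·643.78·231.32) ≈ 96905.

area ≈ 96904.550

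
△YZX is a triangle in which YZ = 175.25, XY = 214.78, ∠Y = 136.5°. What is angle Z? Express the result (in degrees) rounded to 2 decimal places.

∠Z ≈ 24.07°

By the law of cosines, ZX² = XY² + YZ² − 2·XY·YZ·cos Y = 1.3145e+05, so ZX ≈ 362.56.
Law of cosines again: cos Z = (YZ² + ZX² − XY²)/(2·YZ·ZX) ≈ 0.91308, so ∠Z ≈ 24.07°.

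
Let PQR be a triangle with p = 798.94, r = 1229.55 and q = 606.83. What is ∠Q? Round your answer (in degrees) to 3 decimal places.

By the law of cosines, cos Q = (r² + p² − q²) / (2·r·p) ≈ 0.90695, so ∠Q ≈ 24.91°.

∠Q ≈ 24.913°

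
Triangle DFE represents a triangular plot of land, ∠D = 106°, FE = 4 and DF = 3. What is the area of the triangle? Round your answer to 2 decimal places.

Law of sines: sin E = DF·sin D/FE ≈ 0.72095.
Since FE ≥ DF, only the acute value applies: ∠E ≈ 46.13°.
Then ∠F = 180° − ∠D − ∠E ≈ 27.87°.
Law of sines gives ED = FE·sin F/sin D ≈ 1.9451.
Area = ½·FE·DF·sin F ≈ 2.8046.

2.80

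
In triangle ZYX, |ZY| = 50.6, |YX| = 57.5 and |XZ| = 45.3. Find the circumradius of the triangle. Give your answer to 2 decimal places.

R ≈ 29.99

By the law of cosines, cos Z = (|XZ|² + |ZY|² − |YX|²) / (2·|XZ|·|ZY|) ≈ 0.28493, so ∠Z ≈ 73.45°.
Circumradius = |YX|/(2 sin Z) ≈ 29.993.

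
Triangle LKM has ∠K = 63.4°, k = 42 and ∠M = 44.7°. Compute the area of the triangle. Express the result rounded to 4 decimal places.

659.4996

The third angle is ∠L = 180° − ∠K − ∠M = 71.90°.
Law of sines: l = k·sin L/sin K ≈ 44.647.
Law of sines: m = k·sin M/sin K ≈ 33.04.
Area = ½·k·l·sin M ≈ 659.5.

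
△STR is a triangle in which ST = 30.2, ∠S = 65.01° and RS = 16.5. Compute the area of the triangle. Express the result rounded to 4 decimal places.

225.8250

Area = ½·RS·ST·sin S ≈ 225.82.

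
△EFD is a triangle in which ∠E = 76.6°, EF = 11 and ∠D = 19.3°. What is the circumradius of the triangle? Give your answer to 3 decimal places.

R ≈ 16.641

The third angle is ∠F = 180° − ∠D − ∠E = 84.10°.
Law of sines: FD = EF·sin E/sin D ≈ 32.375.
Law of sines: DE = EF·sin F/sin D ≈ 33.105.
Circumradius = EF/(2 sin D) ≈ 16.641.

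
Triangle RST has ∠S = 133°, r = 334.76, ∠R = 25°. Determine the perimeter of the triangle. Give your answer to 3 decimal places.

The third angle is ∠T = 180° − ∠R − ∠S = 22.00°.
Law of sines: s = r·sin S/sin R ≈ 579.31.
Law of sines: t = r·sin T/sin R ≈ 296.73.
Semiperimeter p = (334.76+579.31+296.73)/2 = 605.4.
Perimeter = 334.76 + 579.31 + 296.73 = 1210.8.

perimeter ≈ 1210.802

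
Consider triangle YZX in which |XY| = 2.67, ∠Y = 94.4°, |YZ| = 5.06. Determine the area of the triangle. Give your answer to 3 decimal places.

Area = ½·|XY|·|YZ|·sin Y ≈ 6.7352.

area ≈ 6.735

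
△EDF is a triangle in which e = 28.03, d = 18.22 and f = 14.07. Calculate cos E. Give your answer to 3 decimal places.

By the law of cosines, cos E = (d² + f² − e²) / (2·d·f) ≈ -0.49881, so ∠E ≈ 119.92°.

cos E ≈ -0.499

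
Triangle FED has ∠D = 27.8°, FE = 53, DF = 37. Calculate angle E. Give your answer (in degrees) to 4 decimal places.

∠E ≈ 19.0014°

Law of sines: sin E = DF·sin D/FE ≈ 0.32559.
Since FE ≥ DF, only the acute value applies: ∠E ≈ 19.00°.
Then ∠F = 180° − ∠D − ∠E ≈ 133.20°.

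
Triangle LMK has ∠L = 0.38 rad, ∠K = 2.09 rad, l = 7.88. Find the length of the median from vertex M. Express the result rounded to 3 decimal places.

The third angle is ∠M = π − ∠K − ∠L = 0.672 rad.
Law of sines: m = l·sin M/sin L ≈ 13.219.
Law of sines: k = l·sin K/sin L ≈ 18.445.
Median from M: ½√(2·k² + 2·l² − m²) ≈ 12.549.

12.549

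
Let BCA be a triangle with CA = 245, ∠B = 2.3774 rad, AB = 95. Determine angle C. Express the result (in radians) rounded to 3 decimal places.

0.272

Law of sines: sin C = AB·sin B/CA ≈ 0.26831.
Since CA ≥ AB, only the acute value applies: ∠C ≈ 0.2716 rad.
Then ∠A = π − ∠B − ∠C ≈ 0.4926 rad.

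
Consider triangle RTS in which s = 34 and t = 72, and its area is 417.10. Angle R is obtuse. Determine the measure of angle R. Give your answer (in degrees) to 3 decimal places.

From area = ½·t·s·sin R, we get sin R = 2·area/(t·s) ≈ 0.34077.
Taking the obtuse solution, ∠R ≈ 160.08°.

∠R ≈ 160.076°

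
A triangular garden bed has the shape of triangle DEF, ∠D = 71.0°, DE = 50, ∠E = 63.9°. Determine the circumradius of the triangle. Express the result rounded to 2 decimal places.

35.29

The third angle is ∠F = 180° − ∠D − ∠E = 45.10°.
Law of sines: EF = DE·sin D/sin F ≈ 66.742.
Law of sines: FD = DE·sin E/sin F ≈ 63.39.
Circumradius = DE/(2 sin F) ≈ 35.294.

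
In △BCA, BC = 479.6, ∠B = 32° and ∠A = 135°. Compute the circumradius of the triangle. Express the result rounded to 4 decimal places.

The third angle is ∠C = 180° − ∠A − ∠B = 13.00°.
Law of sines: CA = BC·sin B/sin A ≈ 359.42.
Law of sines: AB = BC·sin C/sin A ≈ 152.57.
Circumradius = BC/(2 sin A) ≈ 339.13.

R ≈ 339.1284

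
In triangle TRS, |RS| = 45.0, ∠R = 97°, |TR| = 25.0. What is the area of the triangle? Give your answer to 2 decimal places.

Area = ½·|TR|·|RS|·sin R ≈ 558.31.

area ≈ 558.31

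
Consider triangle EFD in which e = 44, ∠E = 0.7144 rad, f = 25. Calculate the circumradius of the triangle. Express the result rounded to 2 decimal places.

Law of sines: sin F = f·sin E/e ≈ 0.37225.
Since e ≥ f, only the acute value applies: ∠F ≈ 0.3814 rad.
Then ∠D = π − ∠E − ∠F ≈ 2.0458 rad.
Law of sines gives d = e·sin D/sin E ≈ 59.725.
Circumradius = e/(2 sin E) ≈ 33.579.

R ≈ 33.58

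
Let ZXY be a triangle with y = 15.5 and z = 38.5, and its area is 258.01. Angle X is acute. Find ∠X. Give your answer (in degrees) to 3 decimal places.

∠X ≈ 59.850°

From area = ½·y·z·sin X, we get sin X = 2·area/(y·z) ≈ 0.86472.
Taking the acute solution, ∠X ≈ 59.85°.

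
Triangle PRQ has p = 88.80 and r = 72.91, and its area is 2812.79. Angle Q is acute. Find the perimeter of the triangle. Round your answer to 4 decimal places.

From area = ½·p·r·sin Q, we get sin Q = 2·area/(p·r) ≈ 0.86889.
Taking the acute solution, ∠Q ≈ 60.33°.
Law of cosines then gives q ≈ 82.412.
Perimeter = 88.8 + 72.91 + 82.412 = 244.12.

244.1217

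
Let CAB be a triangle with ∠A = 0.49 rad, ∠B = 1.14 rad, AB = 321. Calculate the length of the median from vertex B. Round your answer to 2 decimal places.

The third angle is ∠C = π − ∠A − ∠B = 1.512 rad.
Law of sines: BC = AB·sin A/sin C ≈ 151.34.
Law of sines: CA = AB·sin B/sin C ≈ 292.18.
Median from B: ½√(2·AB² + 2·BC² − CA²) ≈ 204.03.

m_B ≈ 204.03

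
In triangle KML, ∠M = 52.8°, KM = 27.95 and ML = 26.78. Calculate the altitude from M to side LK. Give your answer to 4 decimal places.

By the law of cosines, LK² = KM² + ML² − 2·KM·ML·cos M = 593.28, so LK ≈ 24.357.
Area = ½·KM·ML·sin M ≈ 298.1.
The altitude from M has length 2·area/LK ≈ 24.477.

24.4773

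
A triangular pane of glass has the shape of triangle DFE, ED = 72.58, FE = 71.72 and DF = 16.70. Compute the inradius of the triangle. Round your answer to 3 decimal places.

Semiperimeter s = (71.72 + 72.58 + 16.7)/2 = 80.5.
Heron's formula: area = √(80.5·8.78·7.92·63.8) ≈ 597.61.
Inradius = area/s = 597.61/80.5 ≈ 7.4237.

r ≈ 7.424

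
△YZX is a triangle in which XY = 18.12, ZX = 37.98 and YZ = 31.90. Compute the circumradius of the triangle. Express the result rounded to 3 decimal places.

19.057

By the law of cosines, cos Y = (XY² + YZ² − ZX²) / (2·XY·YZ) ≈ -0.08350, so ∠Y ≈ 94.79°.
Circumradius = ZX/(2 sin Y) ≈ 19.057.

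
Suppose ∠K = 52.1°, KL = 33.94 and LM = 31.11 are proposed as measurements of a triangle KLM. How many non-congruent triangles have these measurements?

2

KL·sin K = 33.94·sin(52.1°) ≈ 26.78.
Since KL sin K < LM < KL (26.78 < 31.11 < 33.94), two triangles exist.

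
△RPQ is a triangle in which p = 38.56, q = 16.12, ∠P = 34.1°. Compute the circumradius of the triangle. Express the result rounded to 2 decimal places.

Law of sines: sin Q = q·sin P/p ≈ 0.23438.
Since p ≥ q, only the acute value applies: ∠Q ≈ 13.55°.
Then ∠R = 180° − ∠P − ∠Q ≈ 132.35°.
Law of sines gives r = p·sin R/sin P ≈ 50.834.
Circumradius = p/(2 sin P) ≈ 34.389.

34.39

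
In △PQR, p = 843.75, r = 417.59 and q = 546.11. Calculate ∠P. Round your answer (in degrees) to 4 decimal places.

∠P ≈ 121.6452°

By the law of cosines, cos P = (q² + r² − p²) / (2·q·r) ≈ -0.52466, so ∠P ≈ 121.65°.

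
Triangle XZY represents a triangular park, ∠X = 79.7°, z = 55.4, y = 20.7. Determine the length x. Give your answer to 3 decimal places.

55.566

By the law of cosines, x² = z² + y² − 2·z·y·cos X = 3087.6, so x ≈ 55.566.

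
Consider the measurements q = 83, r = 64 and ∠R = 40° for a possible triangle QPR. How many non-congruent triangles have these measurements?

q·sin R = 83·sin(40°) ≈ 53.35.
Since q sin R < r < q (53.35 < 64 < 83), two triangles exist.

2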